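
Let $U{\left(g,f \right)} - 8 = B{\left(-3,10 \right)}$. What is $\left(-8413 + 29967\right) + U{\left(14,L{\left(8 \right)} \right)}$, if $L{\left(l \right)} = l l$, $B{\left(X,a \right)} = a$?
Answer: $21572$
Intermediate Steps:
$L{\left(l \right)} = l^{2}$
$U{\left(g,f \right)} = 18$ ($U{\left(g,f \right)} = 8 + 10 = 18$)
$\left(-8413 + 29967\right) + U{\left(14,L{\left(8 \right)} \right)} = \left(-8413 + 29967\right) + 18 = 21554 + 18 = 21572$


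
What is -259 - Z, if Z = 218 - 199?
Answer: -278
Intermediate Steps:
Z = 19
-259 - Z = -259 - 1*19 = -259 - 19 = -278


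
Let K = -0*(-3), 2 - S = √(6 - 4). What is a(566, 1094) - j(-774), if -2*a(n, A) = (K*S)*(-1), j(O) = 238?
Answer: -238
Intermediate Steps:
S = 2 - √2 (S = 2 - √(6 - 4) = 2 - √2 ≈ 0.58579)
K = 0 (K = -3*0 = 0)
a(n, A) = 0 (a(n, A) = -0*(2 - √2)*(-1)/2 = -0*(-1) = -½*0 = 0)
a(566, 1094) - j(-774) = 0 - 1*238 = 0 - 238 = -238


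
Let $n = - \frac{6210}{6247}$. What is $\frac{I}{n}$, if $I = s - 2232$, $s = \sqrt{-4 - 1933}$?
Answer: $\frac{774628}{345} - \frac{6247 i \sqrt{1937}}{6210} \approx 2245.3 - 44.274 i$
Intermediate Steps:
$s = i \sqrt{1937}$ ($s = \sqrt{-1937} = i \sqrt{1937} \approx 44.011 i$)
$I = -2232 + i \sqrt{1937}$ ($I = i \sqrt{1937} - 2232 = -2232 + i \sqrt{1937} \approx -2232.0 + 44.011 i$)
$n = - \frac{6210}{6247}$ ($n = \left(-6210\right) \frac{1}{6247} = - \frac{6210}{6247} \approx -0.99408$)
$\frac{I}{n} = \frac{-2232 + i \sqrt{1937}}{- \frac{6210}{6247}} = \left(-2232 + i \sqrt{1937}\right) \left(- \frac{6247}{6210}\right) = \frac{774628}{345} - \frac{6247 i \sqrt{1937}}{6210}$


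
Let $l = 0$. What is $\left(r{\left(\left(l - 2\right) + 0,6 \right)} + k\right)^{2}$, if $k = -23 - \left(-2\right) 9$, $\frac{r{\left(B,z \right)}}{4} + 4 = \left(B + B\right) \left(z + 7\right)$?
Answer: $52441$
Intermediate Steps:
$r{\left(B,z \right)} = -16 + 8 B \left(7 + z\right)$ ($r{\left(B,z \right)} = -16 + 4 \left(B + B\right) \left(z + 7\right) = -16 + 4 \cdot 2 B \left(7 + z\right) = -16 + 8 B \left(7 + z\right)$)
$k = -5$ ($k = -23 - -18 = -23 + 18 = -5$)
$\left(r{\left(\left(l - 2\right) + 0,6 \right)} + k\right)^{2} = \left(\left(-16 + 56 \left(\left(0 - 2\right) + 0\right) + 8 \left(\left(0 - 2\right) + 0\right) 6\right) - 5\right)^{2} = \left(\left(-16 + 56 \left(-2 + 0\right) + 8 \left(-2 + 0\right) 6\right) - 5\right)^{2} = \left(\left(-16 + 56 \left(-2\right) + 8 \left(-2\right) 6\right) - 5\right)^{2} = \left(\left(-16 - 112 - 96\right) - 5\right)^{2} = \left(-224 - 5\right)^{2} = \left(-229\right)^{2} = 52441$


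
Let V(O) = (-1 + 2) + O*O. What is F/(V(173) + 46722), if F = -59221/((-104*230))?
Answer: 59221/1833515840 ≈ 3.2299e-5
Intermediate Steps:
V(O) = 1 + O²
F = 59221/23920 (F = -59221/(-23920) = -59221*(-1/23920) = 59221/23920 ≈ 2.4758)
F/(V(173) + 46722) = 59221/(23920*((1 + 173²) + 46722)) = 59221/(23920*((1 + 29929) + 46722)) = 59221/(23920*(29930 + 46722)) = (59221/23920)/76652 = (59221/23920)*(1/76652) = 59221/1833515840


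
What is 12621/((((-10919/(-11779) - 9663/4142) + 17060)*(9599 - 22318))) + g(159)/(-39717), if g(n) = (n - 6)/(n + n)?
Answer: -149153348455399625/2122158051008659707678 ≈ -7.0284e-5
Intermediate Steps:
g(n) = (-6 + n)/(2*n) (g(n) = (-6 + n)/((2*n)) = (-6 + n)*(1/(2*n)) = (-6 + n)/(2*n))
12621/((((-10919/(-11779) - 9663/4142) + 17060)*(9599 - 22318))) + g(159)/(-39717) = 12621/((((-10919/(-11779) - 9663/4142) + 17060)*(9599 - 22318))) + ((1/2)*(-6 + 159)/159)/(-39717) = 12621/((((-10919*(-1/11779) - 9663*1/4142) + 17060)*(-12719))) + ((1/2)*(1/159)*153)*(-1/39717) = 12621/((((10919/11779 - 9663/4142) + 17060)*(-12719))) + (51/106)*(-1/39717) = 12621/(((-68593979/48788618 + 17060)*(-12719))) - 17/1403334 = 12621/(((832265229101/48788618)*(-12719))) - 17/1403334 = 12621/(-10585581448935619/48788618) - 17/1403334 = 12621*(-48788618/10585581448935619) - 17/1403334 = -87965878254/1512225921276517 - 17/1403334 = -149153348455399625/2122158051008659707678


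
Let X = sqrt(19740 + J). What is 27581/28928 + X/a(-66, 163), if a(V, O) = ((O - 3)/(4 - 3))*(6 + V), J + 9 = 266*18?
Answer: 27581/28928 - sqrt(24519)/9600 ≈ 0.93713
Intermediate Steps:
J = 4779 (J = -9 + 266*18 = -9 + 4788 = 4779)
X = sqrt(24519) (X = sqrt(19740 + 4779) = sqrt(24519) ≈ 156.59)
a(V, O) = (-3 + O)*(6 + V) (a(V, O) = ((-3 + O)/1)*(6 + V) = ((-3 + O)*1)*(6 + V) = (-3 + O)*(6 + V))
27581/28928 + X/a(-66, 163) = 27581/28928 + sqrt(24519)/(-18 - 3*(-66) + 6*163 + 163*(-66)) = 27581*(1/28928) + sqrt(24519)/(-18 + 198 + 978 - 10758) = 27581/28928 + sqrt(24519)/(-9600) = 27581/28928 + sqrt(24519)*(-1/9600) = 27581/28928 - sqrt(24519)/9600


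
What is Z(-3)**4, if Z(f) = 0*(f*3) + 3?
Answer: 81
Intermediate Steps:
Z(f) = 3 (Z(f) = 0*(3*f) + 3 = 0 + 3 = 3)
Z(-3)**4 = 3**4 = 81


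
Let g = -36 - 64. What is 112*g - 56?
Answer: -11256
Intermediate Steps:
g = -100
112*g - 56 = 112*(-100) - 56 = -11200 - 56 = -11256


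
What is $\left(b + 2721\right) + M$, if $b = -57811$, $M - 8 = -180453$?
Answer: $-235535$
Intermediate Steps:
$M = -180445$ ($M = 8 - 180453 = -180445$)
$\left(b + 2721\right) + M = \left(-57811 + 2721\right) - 180445 = -55090 - 180445 = -235535$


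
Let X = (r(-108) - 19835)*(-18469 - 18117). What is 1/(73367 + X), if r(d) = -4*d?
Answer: 1/709951525 ≈ 1.4085e-9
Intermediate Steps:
X = 709878158 (X = (-4*(-108) - 19835)*(-18469 - 18117) = (432 - 19835)*(-36586) = -19403*(-36586) = 709878158)
1/(73367 + X) = 1/(73367 + 709878158) = 1/709951525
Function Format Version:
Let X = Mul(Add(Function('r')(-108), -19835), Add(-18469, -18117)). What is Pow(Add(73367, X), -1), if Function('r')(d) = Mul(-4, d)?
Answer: Rational(1, 709951525) ≈ 1.4085e-9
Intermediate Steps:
X = 709878158 (X = Mul(Add(Mul(-4, -108), -19835), Add(-18469, -18117)) = Mul(Add(432, -19835), -36586) = Mul(-19403, -36586) = 709878158)
Pow(Add(73367, X), -1) = Pow(Add(73367, 709878158), -1) = Pow(709951525, -1) = Rational(1, 709951525)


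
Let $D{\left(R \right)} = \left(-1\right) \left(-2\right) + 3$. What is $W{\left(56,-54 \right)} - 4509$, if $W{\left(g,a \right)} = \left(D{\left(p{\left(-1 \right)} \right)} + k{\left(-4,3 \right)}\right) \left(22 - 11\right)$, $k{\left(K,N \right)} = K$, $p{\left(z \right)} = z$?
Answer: $-4498$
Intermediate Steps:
$D{\left(R \right)} = 5$ ($D{\left(R \right)} = 2 + 3 = 5$)
$W{\left(g,a \right)} = 11$ ($W{\left(g,a \right)} = \left(5 - 4\right) \left(22 - 11\right) = 1 \cdot 11 = 11$)
$W{\left(56,-54 \right)} - 4509 = 11 - 4509 = -4498$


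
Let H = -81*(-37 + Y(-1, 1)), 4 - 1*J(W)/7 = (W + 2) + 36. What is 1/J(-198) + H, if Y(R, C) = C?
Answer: 3347569/1148 ≈ 2916.0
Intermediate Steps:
J(W) = -238 - 7*W (J(W) = 28 - 7*((W + 2) + 36) = 28 - 7*((2 + W) + 36) = 28 - 7*(38 + W) = 28 + (-266 - 7*W) = -238 - 7*W)
H = 2916 (H = -81*(-37 + 1) = -81*(-36) = 2916)
1/J(-198) + H = 1/(-238 - 7*(-198)) + 2916 = 1/(-238 + 1386) + 2916 = 1/1148 + 2916 = 3347569/1148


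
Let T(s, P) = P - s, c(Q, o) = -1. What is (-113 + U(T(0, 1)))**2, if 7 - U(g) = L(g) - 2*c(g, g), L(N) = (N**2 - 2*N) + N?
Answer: 11664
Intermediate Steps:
L(N) = N**2 - N
U(g) = 5 - g*(-1 + g) (U(g) = 7 - (g*(-1 + g) - 2*(-1)) = 7 - (g*(-1 + g) + 2) = 7 - (2 + g*(-1 + g)) = 7 + (-2 - g*(-1 + g)) = 5 - g*(-1 + g))
(-113 + U(T(0, 1)))**2 = (-113 + (5 - (1 - 1*0)*(-1 + (1 - 1*0))))**2 = (-113 + (5 - (1 + 0)*(-1 + (1 + 0))))**2 = (-113 + (5 - 1*1*(-1 + 1)))**2 = (-113 + (5 - 1*1*0))**2 = (-113 + (5 + 0))**2 = (-113 + 5)**2 = (-108)**2 = 11664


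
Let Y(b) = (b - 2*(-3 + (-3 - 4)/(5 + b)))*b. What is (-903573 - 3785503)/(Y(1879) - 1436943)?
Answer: -4417109592/1982896777 ≈ -2.2276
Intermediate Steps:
Y(b) = b*(6 + b + 14/(5 + b)) (Y(b) = (b - 2*(-3 - 7/(5 + b)))*b = (b + (6 + 14/(5 + b)))*b = (6 + b + 14/(5 + b))*b = b*(6 + b + 14/(5 + b)))
(-903573 - 3785503)/(Y(1879) - 1436943) = (-903573 - 3785503)/(1879*(44 + 1879**2 + 11*1879)/(5 + 1879) - 1436943) = -4689076/(1879*(44 + 3530641 + 20669)/1884 - 1436943) = -4689076/(1879*(1/1884)*3551354 - 1436943) = -4689076/(3336497083/942 - 1436943) = -4689076/1982896777/942 = -4689076*942/1982896777 = -4417109592/1982896777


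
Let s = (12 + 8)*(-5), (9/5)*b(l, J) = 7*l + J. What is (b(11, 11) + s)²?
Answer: 211600/81 ≈ 2612.3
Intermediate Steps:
b(l, J) = 5*J/9 + 35*l/9 (b(l, J) = 5*(7*l + J)/9 = 5*(J + 7*l)/9 = 5*J/9 + 35*l/9)
s = -100 (s = 20*(-5) = -100)
(b(11, 11) + s)² = (((5/9)*11 + (35/9)*11) - 100)² = ((55/9 + 385/9) - 100)² = (440/9 - 100)² = (-460/9)² = 211600/81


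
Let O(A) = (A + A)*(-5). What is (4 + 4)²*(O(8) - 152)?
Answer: -14848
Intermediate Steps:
O(A) = -10*A (O(A) = (2*A)*(-5) = -10*A)
(4 + 4)²*(O(8) - 152) = (4 + 4)²*(-10*8 - 152) = 8²*(-80 - 152) = 64*(-232) = -14848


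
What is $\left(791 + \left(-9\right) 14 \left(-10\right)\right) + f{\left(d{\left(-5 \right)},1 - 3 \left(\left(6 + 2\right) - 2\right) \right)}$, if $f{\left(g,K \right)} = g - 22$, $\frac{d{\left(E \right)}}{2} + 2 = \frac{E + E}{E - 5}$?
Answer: $2027$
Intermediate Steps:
$d{\left(E \right)} = -4 + \frac{4 E}{-5 + E}$ ($d{\left(E \right)} = -4 + 2 \frac{E + E}{E - 5} = -4 + 2 \frac{2 E}{-5 + E} = -4 + \frac{4 E}{-5 + E}$)
$f{\left(g,K \right)} = -22 + g$
$\left(791 + \left(-9\right) 14 \left(-10\right)\right) + f{\left(d{\left(-5 \right)},1 - 3 \left(\left(6 + 2\right) - 2\right) \right)} = \left(791 + \left(-9\right) 14 \left(-10\right)\right) - \left(22 - \frac{20}{-5 - 5}\right) = \left(791 - -1260\right) - \left(22 - \frac{20}{-10}\right) = \left(791 + 1260\right) + \left(-22 + 20 \left(- \frac{1}{10}\right)\right) = 2051 - 24 = 2027$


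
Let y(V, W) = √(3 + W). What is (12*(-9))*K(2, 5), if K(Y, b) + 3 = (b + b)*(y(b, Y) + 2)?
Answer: -1836 - 1080*√5 ≈ -4251.0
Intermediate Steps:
K(Y, b) = -3 + 2*b*(2 + √(3 + Y)) (K(Y, b) = -3 + (b + b)*(√(3 + Y) + 2) = -3 + (2*b)*(2 + √(3 + Y)) = -3 + 2*b*(2 + √(3 + Y)))
(12*(-9))*K(2, 5) = (12*(-9))*(-3 + 4*5 + 2*5*√(3 + 2)) = -108*(-3 + 20 + 2*5*√5) = -108*(-3 + 20 + 10*√5) = -108*(17 + 10*√5) = -1836 - 1080*√5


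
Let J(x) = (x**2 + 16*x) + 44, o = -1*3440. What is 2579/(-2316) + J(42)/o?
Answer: -182693/99588 ≈ -1.8345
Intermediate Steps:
o = -3440
J(x) = 44 + x**2 + 16*x
2579/(-2316) + J(42)/o = 2579/(-2316) + (44 + 42**2 + 16*42)/(-3440) = 2579*(-1/2316) + (44 + 1764 + 672)*(-1/3440) = -2579/2316 + 2480*(-1/3440) = -2579/2316 - 31/43 = -182693/99588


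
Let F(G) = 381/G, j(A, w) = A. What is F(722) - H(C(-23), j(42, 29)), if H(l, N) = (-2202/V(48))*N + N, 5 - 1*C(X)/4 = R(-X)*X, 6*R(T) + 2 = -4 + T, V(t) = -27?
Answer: -7509101/2166 ≈ -3466.8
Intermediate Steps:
R(T) = -1 + T/6 (R(T) = -⅓ + (-4 + T)/6 = -⅓ + (-⅔ + T/6) = -1 + T/6)
C(X) = 20 - 4*X*(-1 - X/6) (C(X) = 20 - 4*(-1 + (-X)/6)*X = 20 - 4*(-1 - X/6)*X = 20 - 4*X*(-1 - X/6))
H(l, N) = 743*N/9 (H(l, N) = (-2202/(-27))*N + N = (-2202*(-1/27))*N + N = 734*N/9 + N = 743*N/9)
F(722) - H(C(-23), j(42, 29)) = 381/722 - 743*42/9 = 381*(1/722) - 1*10402/3 = 381/722 - 10402/3 = -7509101/2166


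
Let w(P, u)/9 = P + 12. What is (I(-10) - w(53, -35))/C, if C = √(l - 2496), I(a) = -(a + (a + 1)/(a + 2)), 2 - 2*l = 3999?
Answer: 4609*I*√17978/71912 ≈ 8.5936*I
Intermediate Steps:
l = -3997/2 (l = 1 - ½*3999 = 1 - 3999/2 = -3997/2 ≈ -1998.5)
I(a) = -a - (1 + a)/(2 + a) (I(a) = -(a + (1 + a)/(2 + a)) = -a - (1 + a)/(2 + a))
C = I*√17978/2 (C = √(-3997/2 - 2496) = √(-8989/2) = I*√17978/2 ≈ 67.041*I)
w(P, u) = 108 + 9*P (w(P, u) = 9*(P + 12) = 9*(12 + P) = 108 + 9*P)
(I(-10) - w(53, -35))/C = ((-1 - 1*(-10)² - 3*(-10))/(2 - 10) - (108 + 9*53))/((I*√17978/2)) = ((-1 - 1*100 + 30)/(-8) - (108 + 477))*(-I*√17978/8989) = (-(-1 - 100 + 30)/8 - 1*585)*(-I*√17978/8989) = (-⅛*(-71) - 585)*(-I*√17978/8989) = (71/8 - 585)*(-I*√17978/8989) = -(-4609)*I*√17978/71912 = 4609*I*√17978/71912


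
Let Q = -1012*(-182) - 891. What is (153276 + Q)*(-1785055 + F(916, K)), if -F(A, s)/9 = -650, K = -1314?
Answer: -598825247645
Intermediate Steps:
F(A, s) = 5850 (F(A, s) = -9*(-650) = 5850)
Q = 183293 (Q = 184184 - 891 = 183293)
(153276 + Q)*(-1785055 + F(916, K)) = (153276 + 183293)*(-1785055 + 5850) = 336569*(-1779205) = -598825247645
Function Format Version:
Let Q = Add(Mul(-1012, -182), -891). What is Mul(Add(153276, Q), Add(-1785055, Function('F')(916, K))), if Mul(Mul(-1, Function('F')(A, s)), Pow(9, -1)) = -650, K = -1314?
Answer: -598825247645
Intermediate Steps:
Function('F')(A, s) = 5850 (Function('F')(A, s) = Mul(-9, -650) = 5850)
Q = 183293 (Q = Add(184184, -891) = 183293)
Mul(Add(153276, Q), Add(-1785055, Function('F')(916, K))) = Mul(Add(153276, 183293), Add(-1785055, 5850)) = Mul(336569, -1779205) = -598825247645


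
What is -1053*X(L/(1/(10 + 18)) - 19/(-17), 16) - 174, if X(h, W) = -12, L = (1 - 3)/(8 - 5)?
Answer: 12462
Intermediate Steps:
L = -⅔ (L = -2/3 = -2*⅓ = -⅔ ≈ -0.66667)
-1053*X(L/(1/(10 + 18)) - 19/(-17), 16) - 174 = -1053*(-12) - 174 = 12636 - 174 = 12462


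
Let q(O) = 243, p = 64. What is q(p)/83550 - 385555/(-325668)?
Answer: 5382042929/4534926900 ≈ 1.1868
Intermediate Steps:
q(p)/83550 - 385555/(-325668) = 243/83550 - 385555/(-325668) = 243*(1/83550) - 385555*(-1/325668) = 81/27850 + 385555/325668 = 5382042929/4534926900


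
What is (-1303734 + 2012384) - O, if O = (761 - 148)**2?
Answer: 332881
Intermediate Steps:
O = 375769 (O = 613**2 = 375769)
(-1303734 + 2012384) - O = (-1303734 + 2012384) - 1*375769 = 708650 - 375769 = 332881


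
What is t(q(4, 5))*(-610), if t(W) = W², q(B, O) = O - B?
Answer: -610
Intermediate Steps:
t(q(4, 5))*(-610) = (5 - 1*4)²*(-610) = (5 - 4)²*(-610) = 1²*(-610) = 1*(-610) = -610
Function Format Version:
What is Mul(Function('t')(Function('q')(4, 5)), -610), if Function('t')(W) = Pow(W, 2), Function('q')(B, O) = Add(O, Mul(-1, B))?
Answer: -610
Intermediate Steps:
Mul(Function('t')(Function('q')(4, 5)), -610) = Mul(Pow(Add(5, Mul(-1, 4)), 2), -610) = Mul(Pow(Add(5, -4), 2), -610) = Mul(Pow(1, 2), -610) = Mul(1, -610) = -610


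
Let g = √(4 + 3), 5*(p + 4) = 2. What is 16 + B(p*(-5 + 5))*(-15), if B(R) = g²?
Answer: -89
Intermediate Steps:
p = -18/5 (p = -4 + (⅕)*2 = -4 + ⅖ = -18/5 ≈ -3.6000)
g = √7 ≈ 2.6458
B(R) = 7 (B(R) = (√7)² = 7)
16 + B(p*(-5 + 5))*(-15) = 16 + 7*(-15) = 16 - 105 = -89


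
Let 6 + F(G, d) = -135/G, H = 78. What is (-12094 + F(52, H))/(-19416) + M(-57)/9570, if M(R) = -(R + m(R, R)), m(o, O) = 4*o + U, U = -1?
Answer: 95628647/146396640 ≈ 0.65322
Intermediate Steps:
m(o, O) = -1 + 4*o (m(o, O) = 4*o - 1 = -1 + 4*o)
F(G, d) = -6 - 135/G
M(R) = 1 - 5*R (M(R) = -(R + (-1 + 4*R)) = -(-1 + 5*R) = 1 - 5*R)
(-12094 + F(52, H))/(-19416) + M(-57)/9570 = (-12094 + (-6 - 135/52))/(-19416) + (1 - 5*(-57))/9570 = (-12094 + (-6 - 135*1/52))*(-1/19416) + (1 + 285)*(1/9570) = (-12094 + (-6 - 135/52))*(-1/19416) + 286*(1/9570) = (-12094 - 447/52)*(-1/19416) + 13/435 = -629335/52*(-1/19416) + 13/435 = 629335/1009632 + 13/435 = 95628647/146396640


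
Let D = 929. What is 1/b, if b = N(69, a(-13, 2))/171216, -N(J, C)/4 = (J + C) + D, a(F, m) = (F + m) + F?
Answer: -21402/487 ≈ -43.947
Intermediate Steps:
a(F, m) = m + 2*F
N(J, C) = -3716 - 4*C - 4*J (N(J, C) = -4*((J + C) + 929) = -4*((C + J) + 929) = -4*(929 + C + J) = -3716 - 4*C - 4*J)
b = -487/21402 (b = (-3716 - 4*(2 + 2*(-13)) - 4*69)/171216 = (-3716 - 4*(2 - 26) - 276)*(1/171216) = (-3716 - 4*(-24) - 276)*(1/171216) = (-3716 + 96 - 276)*(1/171216) = -3896*1/171216 = -487/21402 ≈ -0.022755)
1/b = 1/(-487/21402) = -21402/487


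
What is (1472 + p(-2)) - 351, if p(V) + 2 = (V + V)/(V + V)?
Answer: 1120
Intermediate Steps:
p(V) = -1 (p(V) = -2 + (V + V)/(V + V) = -2 + (2*V)/((2*V)) = -2 + (2*V)*(1/(2*V)) = -2 + 1 = -1)
(1472 + p(-2)) - 351 = (1472 - 1) - 351 = 1471 - 351 = 1120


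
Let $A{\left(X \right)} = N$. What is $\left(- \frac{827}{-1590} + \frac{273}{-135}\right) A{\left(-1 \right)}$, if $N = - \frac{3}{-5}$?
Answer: $- \frac{1433}{1590} \approx -0.90126$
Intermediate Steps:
$N = \frac{3}{5}$ ($N = \left(-3\right) \left(- \frac{1}{5}\right) = \frac{3}{5} \approx 0.6$)
$A{\left(X \right)} = \frac{3}{5}$
$\left(- \frac{827}{-1590} + \frac{273}{-135}\right) A{\left(-1 \right)} = \left(- \frac{827}{-1590} + \frac{273}{-135}\right) \frac{3}{5} = \left(\left(-827\right) \left(- \frac{1}{1590}\right) + 273 \left(- \frac{1}{135}\right)\right) \frac{3}{5} = \left(\frac{827}{1590} - \frac{91}{45}\right) \frac{3}{5} = \left(- \frac{1433}{954}\right) \frac{3}{5} = - \frac{1433}{1590}$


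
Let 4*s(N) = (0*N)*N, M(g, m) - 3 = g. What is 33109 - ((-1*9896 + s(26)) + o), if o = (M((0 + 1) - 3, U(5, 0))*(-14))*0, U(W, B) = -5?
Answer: 43005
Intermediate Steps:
M(g, m) = 3 + g
s(N) = 0 (s(N) = ((0*N)*N)/4 = (0*N)/4 = (¼)*0 = 0)
o = 0 (o = ((3 + ((0 + 1) - 3))*(-14))*0 = ((3 + (1 - 3))*(-14))*0 = ((3 - 2)*(-14))*0 = (1*(-14))*0 = -14*0 = 0)
33109 - ((-1*9896 + s(26)) + o) = 33109 - ((-1*9896 + 0) + 0) = 33109 - ((-9896 + 0) + 0) = 33109 - (-9896 + 0) = 33109 - 1*(-9896) = 33109 + 9896 = 43005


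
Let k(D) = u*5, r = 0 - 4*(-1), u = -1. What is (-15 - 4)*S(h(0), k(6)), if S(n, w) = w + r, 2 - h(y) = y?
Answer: 19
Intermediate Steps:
r = 4 (r = 0 + 4 = 4)
h(y) = 2 - y
k(D) = -5 (k(D) = -1*5 = -5)
S(n, w) = 4 + w (S(n, w) = w + 4 = 4 + w)
(-15 - 4)*S(h(0), k(6)) = (-15 - 4)*(4 - 5) = -19*(-1) = 19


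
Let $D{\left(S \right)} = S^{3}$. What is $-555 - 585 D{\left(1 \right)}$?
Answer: $-1140$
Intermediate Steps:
$-555 - 585 D{\left(1 \right)} = -555 - 585 \cdot 1^{3} = -555 - 585 = -1140$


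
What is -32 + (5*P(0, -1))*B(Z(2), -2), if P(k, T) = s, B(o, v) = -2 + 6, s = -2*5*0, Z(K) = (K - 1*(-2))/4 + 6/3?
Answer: -32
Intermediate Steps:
Z(K) = 5/2 + K/4 (Z(K) = (K + 2)*(¼) + 6*(⅓) = (2 + K)*(¼) + 2 = (½ + K/4) + 2 = 5/2 + K/4)
s = 0 (s = -10*0 = 0)
B(o, v) = 4
P(k, T) = 0
-32 + (5*P(0, -1))*B(Z(2), -2) = -32 + (5*0)*4 = -32 + 0*4 = -32 + 0 = -32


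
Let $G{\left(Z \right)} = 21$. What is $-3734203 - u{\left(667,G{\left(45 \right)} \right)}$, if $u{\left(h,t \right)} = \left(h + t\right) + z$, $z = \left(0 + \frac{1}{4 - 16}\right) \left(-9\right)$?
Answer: $- \frac{14939567}{4} \approx -3.7349 \cdot 10^{6}$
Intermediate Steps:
$z = \frac{3}{4}$ ($z = \left(0 + \frac{1}{-12}\right) \left(-9\right) = \left(0 - \frac{1}{12}\right) \left(-9\right) = \left(- \frac{1}{12}\right) \left(-9\right) = \frac{3}{4} \approx 0.75$)
$u{\left(h,t \right)} = \frac{3}{4} + h + t$ ($u{\left(h,t \right)} = \left(h + t\right) + \frac{3}{4} = \frac{3}{4} + h + t$)
$-3734203 - u{\left(667,G{\left(45 \right)} \right)} = -3734203 - \left(\frac{3}{4} + 667 + 21\right) = -3734203 - \frac{2755}{4} = - \frac{14939567}{4}$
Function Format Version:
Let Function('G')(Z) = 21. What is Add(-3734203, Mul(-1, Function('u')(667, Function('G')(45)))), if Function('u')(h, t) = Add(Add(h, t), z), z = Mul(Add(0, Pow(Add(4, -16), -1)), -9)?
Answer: Rational(-14939567, 4) ≈ -3.7349e+6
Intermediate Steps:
z = Rational(3, 4) (z = Mul(Add(0, Pow(-12, -1)), -9) = Mul(Add(0, Rational(-1, 12)), -9) = Mul(Rational(-1, 12), -9) = Rational(3, 4) ≈ 0.75000)
Function('u')(h, t) = Add(Rational(3, 4), h, t) (Function('u')(h, t) = Add(Add(h, t), Rational(3, 4)) = Add(Rational(3, 4), h, t))
Add(-3734203, Mul(-1, Function('u')(667, Function('G')(45)))) = Add(-3734203, Mul(-1, Add(Rational(3, 4), 667, 21))) = Add(-3734203, Mul(-1, Rational(2755, 4))) = Add(-3734203, Rational(-2755, 4)) = Rational(-14939567, 4)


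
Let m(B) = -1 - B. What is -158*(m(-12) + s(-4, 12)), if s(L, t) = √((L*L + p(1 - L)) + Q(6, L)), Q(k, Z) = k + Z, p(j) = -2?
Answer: -2370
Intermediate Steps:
Q(k, Z) = Z + k
s(L, t) = √(4 + L + L²) (s(L, t) = √((L*L - 2) + (L + 6)) = √((L² - 2) + (6 + L)) = √((-2 + L²) + (6 + L)) = √(4 + L + L²))
-158*(m(-12) + s(-4, 12)) = -158*((-1 - 1*(-12)) + √(4 - 4 + (-4)²)) = -158*((-1 + 12) + √(4 - 4 + 16)) = -158*(11 + √16) = -158*(11 + 4) = -158*15 = -2370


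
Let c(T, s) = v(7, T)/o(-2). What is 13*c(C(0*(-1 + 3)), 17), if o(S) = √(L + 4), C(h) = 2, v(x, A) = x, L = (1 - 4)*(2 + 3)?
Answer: -91*I*√11/11 ≈ -27.438*I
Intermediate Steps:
L = -15 (L = -3*5 = -15)
o(S) = I*√11 (o(S) = √(-15 + 4) = √(-11) = I*√11)
c(T, s) = -7*I*√11/11 (c(T, s) = 7/((I*√11)) = 7*(-I*√11/11) = -7*I*√11/11)
13*c(C(0*(-1 + 3)), 17) = 13*(-7*I*√11/11) = -91*I*√11/11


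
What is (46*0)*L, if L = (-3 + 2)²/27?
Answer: 0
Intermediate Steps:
L = 1/27 (L = (-1)²*(1/27) = 1*(1/27) = 1/27 ≈ 0.037037)
(46*0)*L = (46*0)*(1/27) = 0*(1/27) = 0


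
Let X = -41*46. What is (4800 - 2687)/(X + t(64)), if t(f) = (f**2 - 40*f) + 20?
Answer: -2113/330 ≈ -6.4030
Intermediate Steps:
X = -1886
t(f) = 20 + f**2 - 40*f
(4800 - 2687)/(X + t(64)) = (4800 - 2687)/(-1886 + (20 + 64**2 - 40*64)) = 2113/(-1886 + (20 + 4096 - 2560)) = 2113/(-1886 + 1556) = 2113/(-330) = 2113*(-1/330) = -2113/330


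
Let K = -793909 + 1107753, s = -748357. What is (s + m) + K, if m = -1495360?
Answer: -1929873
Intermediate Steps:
K = 313844
(s + m) + K = (-748357 - 1495360) + 313844 = -2243717 + 313844 = -1929873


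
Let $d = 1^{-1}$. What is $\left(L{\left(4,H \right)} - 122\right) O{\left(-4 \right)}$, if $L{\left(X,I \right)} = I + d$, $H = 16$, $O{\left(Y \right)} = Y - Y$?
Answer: $0$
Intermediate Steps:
$O{\left(Y \right)} = 0$
$d = 1$
$L{\left(X,I \right)} = 1 + I$ ($L{\left(X,I \right)} = I + 1 = 1 + I$)
$\left(L{\left(4,H \right)} - 122\right) O{\left(-4 \right)} = \left(\left(1 + 16\right) - 122\right) 0 = \left(17 - 122\right) 0 = \left(-105\right) 0 = 0$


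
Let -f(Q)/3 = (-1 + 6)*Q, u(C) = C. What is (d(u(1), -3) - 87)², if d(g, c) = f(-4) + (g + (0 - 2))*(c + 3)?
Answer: 729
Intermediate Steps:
f(Q) = -15*Q (f(Q) = -3*(-1 + 6)*Q = -15*Q)
d(g, c) = 60 + (-2 + g)*(3 + c) (d(g, c) = -15*(-4) + (g + (0 - 2))*(c + 3) = 60 + (g - 2)*(3 + c) = 60 + (-2 + g)*(3 + c))
(d(u(1), -3) - 87)² = ((54 - 2*(-3) + 3*1 - 3*1) - 87)² = ((54 + 6 + 3 - 3) - 87)² = (60 - 87)² = (-27)² = 729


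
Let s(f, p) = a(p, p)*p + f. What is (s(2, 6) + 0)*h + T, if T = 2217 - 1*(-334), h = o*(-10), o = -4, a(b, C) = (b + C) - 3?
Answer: 4791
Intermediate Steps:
a(b, C) = -3 + C + b (a(b, C) = (C + b) - 3 = -3 + C + b)
h = 40 (h = -4*(-10) = 40)
s(f, p) = f + p*(-3 + 2*p) (s(f, p) = (-3 + p + p)*p + f = (-3 + 2*p)*p + f = p*(-3 + 2*p) + f = f + p*(-3 + 2*p))
T = 2551 (T = 2217 + 334 = 2551)
(s(2, 6) + 0)*h + T = ((2 + 6*(-3 + 2*6)) + 0)*40 + 2551 = ((2 + 6*(-3 + 12)) + 0)*40 + 2551 = ((2 + 6*9) + 0)*40 + 2551 = ((2 + 54) + 0)*40 + 2551 = (56 + 0)*40 + 2551 = 56*40 + 2551 = 2240 + 2551 = 4791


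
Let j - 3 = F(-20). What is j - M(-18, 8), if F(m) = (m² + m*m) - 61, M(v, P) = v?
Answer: 760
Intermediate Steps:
F(m) = -61 + 2*m² (F(m) = (m² + m²) - 61 = 2*m² - 61 = -61 + 2*m²)
j = 742 (j = 3 + (-61 + 2*(-20)²) = 3 + (-61 + 2*400) = 3 + (-61 + 800) = 3 + 739 = 742)
j - M(-18, 8) = 742 - 1*(-18) = 742 + 18 = 760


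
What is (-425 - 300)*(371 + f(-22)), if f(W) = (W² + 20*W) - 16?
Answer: -289275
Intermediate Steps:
f(W) = -16 + W² + 20*W
(-425 - 300)*(371 + f(-22)) = (-425 - 300)*(371 + (-16 + (-22)² + 20*(-22))) = -725*(371 + (-16 + 484 - 440)) = -725*(371 + 28) = -725*399 = -289275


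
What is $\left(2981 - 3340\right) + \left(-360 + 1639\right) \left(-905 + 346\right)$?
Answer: $-715320$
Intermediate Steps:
$\left(2981 - 3340\right) + \left(-360 + 1639\right) \left(-905 + 346\right) = -359 + 1279 \left(-559\right) = -359 - 714961 = -715320$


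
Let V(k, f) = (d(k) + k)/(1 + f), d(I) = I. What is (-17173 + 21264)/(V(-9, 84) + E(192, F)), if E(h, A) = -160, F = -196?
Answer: -347735/13618 ≈ -25.535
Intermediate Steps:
V(k, f) = 2*k/(1 + f) (V(k, f) = (k + k)/(1 + f) = (2*k)/(1 + f) = 2*k/(1 + f))
(-17173 + 21264)/(V(-9, 84) + E(192, F)) = (-17173 + 21264)/(2*(-9)/(1 + 84) - 160) = 4091/(2*(-9)/85 - 160) = 4091/(2*(-9)*(1/85) - 160) = 4091/(-18/85 - 160) = 4091/(-13618/85) = 4091*(-85/13618) = -347735/13618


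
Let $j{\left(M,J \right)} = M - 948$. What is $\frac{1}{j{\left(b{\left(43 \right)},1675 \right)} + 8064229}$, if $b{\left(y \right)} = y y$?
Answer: $\frac{1}{8065130} \approx 1.2399 \cdot 10^{-7}$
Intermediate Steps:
$b{\left(y \right)} = y^{2}$
$j{\left(M,J \right)} = -948 + M$
$\frac{1}{j{\left(b{\left(43 \right)},1675 \right)} + 8064229} = \frac{1}{\left(-948 + 43^{2}\right) + 8064229} = \frac{1}{\left(-948 + 1849\right) + 8064229} = \frac{1}{901 + 8064229} = \frac{1}{8065130}$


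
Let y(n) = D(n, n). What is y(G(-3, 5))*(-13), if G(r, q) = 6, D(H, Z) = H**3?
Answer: -2808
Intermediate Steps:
y(n) = n**3
y(G(-3, 5))*(-13) = 6**3*(-13) = 216*(-13) = -2808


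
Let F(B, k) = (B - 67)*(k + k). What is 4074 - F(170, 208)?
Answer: -38774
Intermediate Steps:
F(B, k) = 2*k*(-67 + B) (F(B, k) = (-67 + B)*(2*k) = 2*k*(-67 + B))
4074 - F(170, 208) = 4074 - 2*208*(-67 + 170) = 4074 - 2*208*103 = 4074 - 1*42848 = 4074 - 42848 = -38774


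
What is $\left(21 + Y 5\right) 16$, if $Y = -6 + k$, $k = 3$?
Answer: $96$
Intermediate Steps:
$Y = -3$ ($Y = -6 + 3 = -3$)
$\left(21 + Y 5\right) 16 = \left(21 - 15\right) 16 = 6 \cdot 16 = 96$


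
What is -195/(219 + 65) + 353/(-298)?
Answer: -79181/42316 ≈ -1.8712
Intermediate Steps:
-195/(219 + 65) + 353/(-298) = -195/284 + 353*(-1/298) = -195*1/284 - 353/298 = -195/284 - 353/298 = -79181/42316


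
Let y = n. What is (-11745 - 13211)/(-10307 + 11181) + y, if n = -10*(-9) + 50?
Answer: 48702/437 ≈ 111.45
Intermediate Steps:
n = 140 (n = 90 + 50 = 140)
y = 140
(-11745 - 13211)/(-10307 + 11181) + y = (-11745 - 13211)/(-10307 + 11181) + 140 = -24956/874 + 140 = -24956*1/874 + 140 = -12478/437 + 140 = 48702/437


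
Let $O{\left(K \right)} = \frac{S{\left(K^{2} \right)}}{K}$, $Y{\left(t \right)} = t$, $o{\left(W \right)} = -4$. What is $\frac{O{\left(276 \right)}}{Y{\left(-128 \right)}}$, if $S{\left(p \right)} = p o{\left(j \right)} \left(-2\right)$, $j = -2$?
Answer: $- \frac{69}{4} \approx -17.25$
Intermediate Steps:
$S{\left(p \right)} = 8 p$ ($S{\left(p \right)} = p \left(-4\right) \left(-2\right) = - 4 p \left(-2\right) = 8 p$)
$O{\left(K \right)} = 8 K$ ($O{\left(K \right)} = \frac{8 K^{2}}{K} = 8 K$)
$\frac{O{\left(276 \right)}}{Y{\left(-128 \right)}} = \frac{8 \cdot 276}{-128} = 2208 \left(- \frac{1}{128}\right) = - \frac{69}{4}$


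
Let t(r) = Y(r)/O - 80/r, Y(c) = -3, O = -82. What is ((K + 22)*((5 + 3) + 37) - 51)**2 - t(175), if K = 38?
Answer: 20139368077/2870 ≈ 7.0172e+6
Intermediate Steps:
t(r) = 3/82 - 80/r (t(r) = -3/(-82) - 80/r = -3*(-1/82) - 80/r = 3/82 - 80/r)
((K + 22)*((5 + 3) + 37) - 51)**2 - t(175) = ((38 + 22)*((5 + 3) + 37) - 51)**2 - (3/82 - 80/175) = (60*(8 + 37) - 51)**2 - (3/82 - 80*1/175) = (60*45 - 51)**2 - (3/82 - 16/35) = (2700 - 51)**2 - 1*(-1207/2870) = 2649**2 + 1207/2870 = 7017201 + 1207/2870 = 20139368077/2870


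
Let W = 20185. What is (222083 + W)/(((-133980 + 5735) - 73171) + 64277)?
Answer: -80756/45713 ≈ -1.7666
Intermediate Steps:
(222083 + W)/(((-133980 + 5735) - 73171) + 64277) = (222083 + 20185)/(((-133980 + 5735) - 73171) + 64277) = 242268/((-128245 - 73171) + 64277) = 242268/(-201416 + 64277) = 242268/(-137139) = 242268*(-1/137139) = -80756/45713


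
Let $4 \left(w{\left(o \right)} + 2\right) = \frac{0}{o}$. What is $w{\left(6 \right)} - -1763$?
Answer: $1761$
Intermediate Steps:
$w{\left(o \right)} = -2$ ($w{\left(o \right)} = -2 + \frac{0 \frac{1}{o}}{4} = -2 + \frac{1}{4} \cdot 0 = -2 + 0 = -2$)
$w{\left(6 \right)} - -1763 = -2 - -1763 = -2 + 1763 = 1761$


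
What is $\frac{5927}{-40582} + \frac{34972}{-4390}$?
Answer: $- \frac{722626617}{89077490} \approx -8.1123$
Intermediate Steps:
$\frac{5927}{-40582} + \frac{34972}{-4390} = 5927 \left(- \frac{1}{40582}\right) + 34972 \left(- \frac{1}{4390}\right) = - \frac{5927}{40582} - \frac{17486}{2195} = - \frac{722626617}{89077490}$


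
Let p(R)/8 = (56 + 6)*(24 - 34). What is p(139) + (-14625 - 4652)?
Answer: -24237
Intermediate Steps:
p(R) = -4960 (p(R) = 8*((56 + 6)*(24 - 34)) = 8*(62*(-10)) = 8*(-620) = -4960)
p(139) + (-14625 - 4652) = -4960 + (-14625 - 4652) = -4960 - 19277 = -24237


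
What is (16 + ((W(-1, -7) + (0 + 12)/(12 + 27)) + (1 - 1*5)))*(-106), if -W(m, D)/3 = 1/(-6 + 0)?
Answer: -17649/13 ≈ -1357.6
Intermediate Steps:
W(m, D) = 1/2 (W(m, D) = -3/(-6 + 0) = -3/(-6) = -3*(-1/6) = 1/2)
(16 + ((W(-1, -7) + (0 + 12)/(12 + 27)) + (1 - 1*5)))*(-106) = (16 + ((1/2 + (0 + 12)/(12 + 27)) + (1 - 1*5)))*(-106) = (16 + ((1/2 + 12/39) + (1 - 5)))*(-106) = (16 + ((1/2 + 12*(1/39)) - 4))*(-106) = (16 + ((1/2 + 4/13) - 4))*(-106) = (16 + (21/26 - 4))*(-106) = (16 - 83/26)*(-106) = (333/26)*(-106) = -17649/13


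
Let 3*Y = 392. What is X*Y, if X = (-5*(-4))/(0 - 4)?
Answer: -1960/3 ≈ -653.33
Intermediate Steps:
Y = 392/3 (Y = (1/3)*392 = 392/3 ≈ 130.67)
X = -5 (X = 20/(-4) = 20*(-1/4) = -5)
X*Y = -5*392/3 = -1960/3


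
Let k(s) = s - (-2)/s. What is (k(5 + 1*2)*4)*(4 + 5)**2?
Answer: 16524/7 ≈ 2360.6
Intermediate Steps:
k(s) = s + 2/s
(k(5 + 1*2)*4)*(4 + 5)**2 = (((5 + 1*2) + 2/(5 + 1*2))*4)*(4 + 5)**2 = (((5 + 2) + 2/(5 + 2))*4)*9**2 = ((7 + 2/7)*4)*81 = ((51/7)*4)*81 = (204/7)*81 = 16524/7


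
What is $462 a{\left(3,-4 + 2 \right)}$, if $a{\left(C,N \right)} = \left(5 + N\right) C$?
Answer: $4158$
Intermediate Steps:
$a{\left(C,N \right)} = C \left(5 + N\right)$
$462 a{\left(3,-4 + 2 \right)} = 462 \cdot 3 \left(5 + \left(-4 + 2\right)\right) = 462 \cdot 3 \left(5 - 2\right) = 462 \cdot 3 \cdot 3 = 462 \cdot 9 = 4158$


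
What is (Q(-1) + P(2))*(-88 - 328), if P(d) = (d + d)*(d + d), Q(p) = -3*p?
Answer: -7904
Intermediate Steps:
P(d) = 4*d² (P(d) = (2*d)*(2*d) = 4*d²)
(Q(-1) + P(2))*(-88 - 328) = (-3*(-1) + 4*2²)*(-88 - 328) = (3 + 4*4)*(-416) = (3 + 16)*(-416) = 19*(-416) = -7904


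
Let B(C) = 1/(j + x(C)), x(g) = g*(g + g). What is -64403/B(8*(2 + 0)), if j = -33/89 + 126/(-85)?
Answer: -248547986183/7565 ≈ -3.2855e+7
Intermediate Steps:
j = -14019/7565 (j = -33*1/89 + 126*(-1/85) = -33/89 - 126/85 = -14019/7565 ≈ -1.8531)
x(g) = 2*g² (x(g) = g*(2*g) = 2*g²)
B(C) = 1/(-14019/7565 + 2*C²)
-64403/B(8*(2 + 0)) = -(-902865657/7565 + 8243584*(2 + 0)²) = -64403/(7565/(-14019 + 15130*(8*2)²)) = -64403/(7565/(-14019 + 15130*16²)) = -64403/(7565/(-14019 + 15130*256)) = -64403/(7565/(-14019 + 3873280)) = -64403/(7565/3859261) = -64403/(7565*(1/3859261)) = -64403/7565/3859261 = -64403*3859261/7565 = -248547986183/7565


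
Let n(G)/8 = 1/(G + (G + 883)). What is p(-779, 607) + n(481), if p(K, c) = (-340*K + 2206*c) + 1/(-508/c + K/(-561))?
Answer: 111186117120917/69322185 ≈ 1.6039e+6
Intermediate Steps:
p(K, c) = 1/(-508/c - K/561) - 340*K + 2206*c (p(K, c) = (-340*K + 2206*c) + 1/(-508/c + K*(-1/561)) = (-340*K + 2206*c) + 1/(-508/c - K/561) = 1/(-508/c - K/561) - 340*K + 2206*c)
n(G) = 8/(883 + 2*G) (n(G) = 8/(G + (G + 883)) = 8/(G + (883 + G)) = 8/(883 + 2*G))
p(-779, 607) + n(481) = (-96895920*(-779) + 628682967*607 - 340*607*(-779)² + 2206*(-779)*607²)/(284988 - 779*607) + 8/(883 + 2*481) = (75481921680 + 381610560969 - 340*607*606841 + 2206*(-779)*368449)/(284988 - 472853) + 8/(883 + 962) = (75481921680 + 381610560969 - 125239845580 - 633170026826)/(-187865) + 8/1845 = -1/187865*(-301317389757) + 8*(1/1845) = 301317389757/187865 + 8/1845 = 111186117120917/69322185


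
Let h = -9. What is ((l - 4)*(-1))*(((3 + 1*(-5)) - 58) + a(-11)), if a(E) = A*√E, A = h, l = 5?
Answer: 60 + 9*I*√11 ≈ 60.0 + 29.85*I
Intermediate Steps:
A = -9
a(E) = -9*√E
((l - 4)*(-1))*(((3 + 1*(-5)) - 58) + a(-11)) = ((5 - 4)*(-1))*(((3 + 1*(-5)) - 58) - 9*I*√11) = (1*(-1))*(((3 - 5) - 58) - 9*I*√11) = -((-2 - 58) - 9*I*√11) = -(-60 - 9*I*√11) = 60 + 9*I*√11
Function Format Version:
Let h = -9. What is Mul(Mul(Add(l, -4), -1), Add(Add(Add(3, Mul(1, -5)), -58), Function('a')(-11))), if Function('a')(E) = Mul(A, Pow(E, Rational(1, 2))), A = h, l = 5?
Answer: Add(60, Mul(9, I, Pow(11, Rational(1, 2)))) ≈ Add(60.000, Mul(29.850, I))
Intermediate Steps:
A = -9
Function('a')(E) = Mul(-9, Pow(E, Rational(1, 2)))
Mul(Mul(Add(l, -4), -1), Add(Add(Add(3, Mul(1, -5)), -58), Function('a')(-11))) = Mul(Mul(Add(5, -4), -1), Add(Add(Add(3, Mul(1, -5)), -58), Mul(-9, Pow(-11, Rational(1, 2))))) = Mul(Mul(1, -1), Add(Add(Add(3, -5), -58), Mul(-9, Mul(I, Pow(11, Rational(1, 2)))))) = Mul(-1, Add(Add(-2, -58), Mul(-9, I, Pow(11, Rational(1, 2))))) = Mul(-1, Add(-60, Mul(-9, I, Pow(11, Rational(1, 2))))) = Add(60, Mul(9, I, Pow(11, Rational(1, 2))))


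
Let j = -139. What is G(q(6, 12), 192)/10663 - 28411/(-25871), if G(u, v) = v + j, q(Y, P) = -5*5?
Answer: 304317656/275862473 ≈ 1.1031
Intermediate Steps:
q(Y, P) = -25
G(u, v) = -139 + v (G(u, v) = v - 139 = -139 + v)
G(q(6, 12), 192)/10663 - 28411/(-25871) = (-139 + 192)/10663 - 28411/(-25871) = 53*(1/10663) - 28411*(-1/25871) = 53/10663 + 28411/25871 = 304317656/275862473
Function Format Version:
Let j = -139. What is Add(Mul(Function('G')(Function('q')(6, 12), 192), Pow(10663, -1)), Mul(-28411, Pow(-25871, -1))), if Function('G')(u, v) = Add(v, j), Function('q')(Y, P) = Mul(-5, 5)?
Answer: Rational(304317656, 275862473) ≈ 1.1031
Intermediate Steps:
Function('q')(Y, P) = -25
Function('G')(u, v) = Add(-139, v) (Function('G')(u, v) = Add(v, -139) = Add(-139, v))
Add(Mul(Function('G')(Function('q')(6, 12), 192), Pow(10663, -1)), Mul(-28411, Pow(-25871, -1))) = Add(Mul(Add(-139, 192), Pow(10663, -1)), Mul(-28411, Pow(-25871, -1))) = Add(Mul(53, Rational(1, 10663)), Mul(-28411, Rational(-1, 25871))) = Add(Rational(53, 10663), Rational(28411, 25871)) = Rational(304317656, 275862473)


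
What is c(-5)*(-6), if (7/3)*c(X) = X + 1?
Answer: 72/7 ≈ 10.286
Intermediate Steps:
c(X) = 3/7 + 3*X/7 (c(X) = 3*(X + 1)/7 = 3*(1 + X)/7 = 3/7 + 3*X/7)
c(-5)*(-6) = (3/7 + (3/7)*(-5))*(-6) = (3/7 - 15/7)*(-6) = -12/7*(-6) = 72/7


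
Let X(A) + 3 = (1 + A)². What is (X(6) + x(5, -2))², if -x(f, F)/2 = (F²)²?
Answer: 196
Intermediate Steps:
X(A) = -3 + (1 + A)²
x(f, F) = -2*F⁴
(X(6) + x(5, -2))² = ((-3 + (1 + 6)²) - 2*(-2)⁴)² = ((-3 + 7²) - 2*16)² = ((-3 + 49) - 32)² = (46 - 32)² = 14² = 196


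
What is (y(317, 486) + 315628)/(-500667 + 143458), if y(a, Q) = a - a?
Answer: -315628/357209 ≈ -0.88359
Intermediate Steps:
y(a, Q) = 0
(y(317, 486) + 315628)/(-500667 + 143458) = (0 + 315628)/(-500667 + 143458) = 315628/(-357209) = 315628*(-1/357209) = -315628/357209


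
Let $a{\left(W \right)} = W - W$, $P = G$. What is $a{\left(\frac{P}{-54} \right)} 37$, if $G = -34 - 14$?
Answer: $0$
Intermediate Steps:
$G = -48$
$P = -48$
$a{\left(W \right)} = 0$
$a{\left(\frac{P}{-54} \right)} 37 = 0 \cdot 37 = 0$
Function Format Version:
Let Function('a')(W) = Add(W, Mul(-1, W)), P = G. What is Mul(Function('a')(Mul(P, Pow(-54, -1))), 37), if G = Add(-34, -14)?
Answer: 0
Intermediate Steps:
G = -48
P = -48
Function('a')(W) = 0
Mul(Function('a')(Mul(P, Pow(-54, -1))), 37) = Mul(0, 37) = 0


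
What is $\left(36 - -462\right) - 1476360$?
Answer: $-1475862$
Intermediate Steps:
$\left(36 - -462\right) - 1476360 = \left(36 + 462\right) - 1476360 = 498 - 1476360 = -1475862$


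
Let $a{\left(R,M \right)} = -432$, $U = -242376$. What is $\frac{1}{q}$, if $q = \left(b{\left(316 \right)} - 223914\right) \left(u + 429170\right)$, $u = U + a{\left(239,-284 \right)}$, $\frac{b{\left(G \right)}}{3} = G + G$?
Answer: $- \frac{1}{41375718516} \approx -2.4169 \cdot 10^{-11}$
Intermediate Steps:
$b{\left(G \right)} = 6 G$ ($b{\left(G \right)} = 3 \left(G + G\right) = 3 \cdot 2 G = 6 G$)
$u = -242808$ ($u = -242376 - 432 = -242808$)
$q = -41375718516$ ($q = \left(6 \cdot 316 - 223914\right) \left(-242808 + 429170\right) = \left(1896 - 223914\right) 186362 = \left(-222018\right) 186362 = -41375718516$)
$\frac{1}{q} = \frac{1}{-41375718516} = - \frac{1}{41375718516}$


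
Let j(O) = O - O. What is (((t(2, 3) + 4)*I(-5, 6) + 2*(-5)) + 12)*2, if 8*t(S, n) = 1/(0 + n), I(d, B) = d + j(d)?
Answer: -437/12 ≈ -36.417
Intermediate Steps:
j(O) = 0
I(d, B) = d (I(d, B) = d + 0 = d)
t(S, n) = 1/(8*n) (t(S, n) = 1/(8*(0 + n)) = 1/(8*n))
(((t(2, 3) + 4)*I(-5, 6) + 2*(-5)) + 12)*2 = ((((⅛)/3 + 4)*(-5) + 2*(-5)) + 12)*2 = ((((⅛)*(⅓) + 4)*(-5) - 10) + 12)*2 = (((1/24 + 4)*(-5) - 10) + 12)*2 = (((97/24)*(-5) - 10) + 12)*2 = ((-485/24 - 10) + 12)*2 = (-725/24 + 12)*2 = -437/24*2 = -437/12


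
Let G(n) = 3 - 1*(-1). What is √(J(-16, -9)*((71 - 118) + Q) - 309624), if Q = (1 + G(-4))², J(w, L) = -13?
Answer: I*√309338 ≈ 556.18*I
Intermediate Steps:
G(n) = 4 (G(n) = 3 + 1 = 4)
Q = 25 (Q = (1 + 4)² = 5² = 25)
√(J(-16, -9)*((71 - 118) + Q) - 309624) = √(-13*((71 - 118) + 25) - 309624) = √(-13*(-47 + 25) - 309624) = √(-13*(-22) - 309624) = √(286 - 309624) = √(-309338) = I*√309338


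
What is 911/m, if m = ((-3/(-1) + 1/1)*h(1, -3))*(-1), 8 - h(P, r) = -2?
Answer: -911/40 ≈ -22.775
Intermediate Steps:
h(P, r) = 10 (h(P, r) = 8 - 1*(-2) = 8 + 2 = 10)
m = -40 (m = ((-3/(-1) + 1/1)*10)*(-1) = ((-3*(-1) + 1*1)*10)*(-1) = ((3 + 1)*10)*(-1) = (4*10)*(-1) = 40*(-1) = -40)
911/m = 911/(-40) = 911*(-1/40) = -911/40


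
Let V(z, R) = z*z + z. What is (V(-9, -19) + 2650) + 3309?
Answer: 6031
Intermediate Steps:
V(z, R) = z + z² (V(z, R) = z² + z = z + z²)
(V(-9, -19) + 2650) + 3309 = (-9*(1 - 9) + 2650) + 3309 = (-9*(-8) + 2650) + 3309 = (72 + 2650) + 3309 = 2722 + 3309 = 6031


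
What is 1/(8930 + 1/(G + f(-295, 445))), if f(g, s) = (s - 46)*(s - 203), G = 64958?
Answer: 161516/1442337881 ≈ 0.00011198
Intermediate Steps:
f(g, s) = (-203 + s)*(-46 + s) (f(g, s) = (-46 + s)*(-203 + s) = (-203 + s)*(-46 + s))
1/(8930 + 1/(G + f(-295, 445))) = 1/(8930 + 1/(64958 + (9338 + 445² - 249*445))) = 1/(8930 + 1/(64958 + (9338 + 198025 - 110805))) = 1/(8930 + 1/(64958 + 96558)) = 1/(8930 + 1/161516) = 1/(1442337881/161516) = 161516/1442337881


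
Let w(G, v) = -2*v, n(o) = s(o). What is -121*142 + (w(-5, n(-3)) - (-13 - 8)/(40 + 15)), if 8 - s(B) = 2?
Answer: -945649/55 ≈ -17194.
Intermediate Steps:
s(B) = 6 (s(B) = 8 - 1*2 = 8 - 2 = 6)
n(o) = 6
-121*142 + (w(-5, n(-3)) - (-13 - 8)/(40 + 15)) = -121*142 + (-2*6 - (-13 - 8)/(40 + 15)) = -17182 + (-12 - (-21)/55) = -17182 + (-12 - 1*(-21/55)) = -17182 + (-12 + 21/55) = -17182 - 639/55 = -945649/55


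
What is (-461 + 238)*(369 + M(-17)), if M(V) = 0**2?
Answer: -82287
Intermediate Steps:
M(V) = 0
(-461 + 238)*(369 + M(-17)) = (-461 + 238)*(369 + 0) = -223*369 = -82287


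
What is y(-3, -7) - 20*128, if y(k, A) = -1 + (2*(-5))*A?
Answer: -2491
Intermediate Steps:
y(k, A) = -1 - 10*A
y(-3, -7) - 20*128 = (-1 - 10*(-7)) - 20*128 = (-1 + 70) - 2560 = 69 - 2560 = -2491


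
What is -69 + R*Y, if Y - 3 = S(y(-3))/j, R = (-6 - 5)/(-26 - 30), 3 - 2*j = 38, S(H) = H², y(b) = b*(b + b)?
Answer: -141213/1960 ≈ -72.047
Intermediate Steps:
y(b) = 2*b² (y(b) = b*(2*b) = 2*b²)
j = -35/2 (j = 3/2 - ½*38 = 3/2 - 19 = -35/2 ≈ -17.500)
R = 11/56 (R = -11/(-56) = -11*(-1/56) = 11/56 ≈ 0.19643)
Y = -543/35 (Y = 3 + (2*(-3)²)²/(-35/2) = 3 + (2*9)²*(-2/35) = 3 + 18²*(-2/35) = 3 + 324*(-2/35) = 3 - 648/35 = -543/35 ≈ -15.514)
-69 + R*Y = -69 + (11/56)*(-543/35) = -69 - 5973/1960 = -141213/1960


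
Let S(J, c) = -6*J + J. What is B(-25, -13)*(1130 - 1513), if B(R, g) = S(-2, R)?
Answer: -3830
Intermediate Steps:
S(J, c) = -5*J
B(R, g) = 10 (B(R, g) = -5*(-2) = 10)
B(-25, -13)*(1130 - 1513) = 10*(1130 - 1513) = 10*(-383) = -3830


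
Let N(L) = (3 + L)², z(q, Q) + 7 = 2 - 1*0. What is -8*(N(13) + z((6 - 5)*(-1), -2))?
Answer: -2008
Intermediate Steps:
z(q, Q) = -5 (z(q, Q) = -7 + (2 - 1*0) = -7 + (2 + 0) = -7 + 2 = -5)
-8*(N(13) + z((6 - 5)*(-1), -2)) = -8*((3 + 13)² - 5) = -8*(16² - 5) = -8*(256 - 5) = -8*251 = -2008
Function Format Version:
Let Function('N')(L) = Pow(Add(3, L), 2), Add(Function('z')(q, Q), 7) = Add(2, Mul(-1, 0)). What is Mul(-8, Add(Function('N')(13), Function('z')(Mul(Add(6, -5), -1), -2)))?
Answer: -2008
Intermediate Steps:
Function('z')(q, Q) = -5 (Function('z')(q, Q) = Add(-7, Add(2, Mul(-1, 0))) = Add(-7, Add(2, 0)) = Add(-7, 2) = -5)
Mul(-8, Add(Function('N')(13), Function('z')(Mul(Add(6, -5), -1), -2))) = Mul(-8, Add(Pow(Add(3, 13), 2), -5)) = Mul(-8, Add(Pow(16, 2), -5)) = Mul(-8, Add(256, -5)) = Mul(-8, 251) = -2008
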